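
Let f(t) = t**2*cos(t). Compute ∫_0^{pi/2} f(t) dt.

-2 + pi**2/4

Integrate by parts twice (u = t^2, dv = cos(t) dt).
An antiderivative is F(t) = t**2*sin(t) + 2*t*cos(t) - 2*sin(t).
Then F(pi/2) - F(0) = (-2 + pi**2/4) - (0) = -2 + pi**2/4.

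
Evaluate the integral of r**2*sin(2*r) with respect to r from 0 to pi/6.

-1/8 - pi**2/144 + sqrt(3)*pi/24

Integrate by parts twice (u = r^2, dv = sin(2*r) dr).
An antiderivative is F(r) = -r**2*cos(2*r)/2 + r*sin(2*r)/2 + cos(2*r)/4.
Then F(pi/6) - F(0) = (-pi**2/144 + 1/8 + sqrt(3)*pi/24) - (1/4) = -1/8 - pi**2/144 + sqrt(3)*pi/24.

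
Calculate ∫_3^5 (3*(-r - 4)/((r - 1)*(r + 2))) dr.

Factor the denominator: r**2 + r - 2 = (r + 2)(r - 1).
Partial fractions: 3*(-r - 4)/((r - 1)*(r + 2)) = 2/(r + 2) - 5/(r - 1).
An antiderivative is F(r) = -5*log(r - 1) + 2*log(r + 2).
Then F(5) - F(3) = (-10*log(2) + 2*log(7)) - (log(25/32)) = -5*log(2) - 2*log(5) + 2*log(7).

-5*log(2) - 2*log(5) + 2*log(7)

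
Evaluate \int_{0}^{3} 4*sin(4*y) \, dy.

Let u = 4*y, so du = 4 dy. When y = 0, u = 0; when y = 3, u = 12.
The integral becomes ∫ sin(u) du from 0 to 12, with antiderivative -cos(u).
Back in y: F(y) = -cos(4*y).
Then F(3) - F(0) = (-cos(12)) - (-1) = 1 - cos(12).

1 - cos(12)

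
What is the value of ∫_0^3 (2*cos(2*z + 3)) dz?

Let u = 2*z + 3, so du = 2 dz. When z = 0, u = 3; when z = 3, u = 9.
The integral becomes ∫ cos(u) du from 3 to 9, with antiderivative sin(u).
Back in z: F(z) = sin(2*z + 3).
Then F(3) - F(0) = (sin(9)) - (sin(3)) = -sin(3) + sin(9).

-sin(3) + sin(9)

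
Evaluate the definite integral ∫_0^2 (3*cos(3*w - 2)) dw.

Let u = 3*w - 2, so du = 3 dw. When w = 0, u = -2; when w = 2, u = 4.
The integral becomes ∫ cos(u) du from -2 to 4, with antiderivative sin(u).
Back in w: F(w) = sin(3*w - 2).
Then F(2) - F(0) = (sin(4)) - (-sin(2)) = sin(4) + sin(2).

sin(4) + sin(2)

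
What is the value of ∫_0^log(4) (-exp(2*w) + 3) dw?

-15/2 + log(64)

An antiderivative is F(w) = -exp(2*w)/2 + 3*w.
Then F(log(4)) - F(0) = (-8 + log(64)) - (-1/2) = -15/2 + log(64).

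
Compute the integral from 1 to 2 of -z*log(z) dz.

3/4 - log(4)

Integrate by parts once (u = ln z, dv = -z dz).
An antiderivative is F(z) = -z**2*(2*log(z) - 1)/4.
Then F(2) - F(1) = (1 - log(4)) - (1/4) = 3/4 - log(4).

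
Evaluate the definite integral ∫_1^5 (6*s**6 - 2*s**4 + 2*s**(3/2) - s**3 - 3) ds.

By the power rule, an antiderivative is F(s) = 6*s**7/7 + 4*s**(5/2)/5 - 2*s**5/5 - s**4/4 - 3*s.
Then F(5) - F(1) = (20*sqrt(5) + 1835205/28) - (-279/140) = 20*sqrt(5) + 2294076/35.

20*sqrt(5) + 2294076/35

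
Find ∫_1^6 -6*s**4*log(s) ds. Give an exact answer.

Integrate by parts once (u = ln s, dv = -6*s**4 ds).
An antiderivative is F(s) = -6*s**5*(5*log(s) - 1)/25.
Then F(6) - F(1) = (46656/25 - 46656*log(6)/5) - (6/25) = 1866 - 46656*log(6)/5.

1866 - 46656*log(6)/5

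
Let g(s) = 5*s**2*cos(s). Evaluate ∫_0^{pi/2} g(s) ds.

-10 + 5*pi**2/4

Integrate by parts twice (u = s^2, dv = 5*cos(s) ds).
An antiderivative is F(s) = 5*s**2*sin(s) + 10*s*cos(s) - 10*sin(s).
Then F(pi/2) - F(0) = (-10 + 5*pi**2/4) - (0) = -10 + 5*pi**2/4.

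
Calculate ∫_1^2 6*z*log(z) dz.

Integrate by parts once (u = ln z, dv = 6*z dz).
An antiderivative is F(z) = 3*z**2*(2*log(z) - 1)/2.
Then F(2) - F(1) = (-6 + 12*log(2)) - (-3/2) = -9/2 + 12*log(2).

-9/2 + 12*log(2)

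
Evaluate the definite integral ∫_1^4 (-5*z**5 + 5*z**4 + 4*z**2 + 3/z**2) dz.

By the power rule, an antiderivative is F(z) = -5*z**6/6 + z**5 + 4*z**3/3 - 3/z.
Then F(4) - F(1) = (-9219/4) - (-3/2) = -9213/4.

-9213/4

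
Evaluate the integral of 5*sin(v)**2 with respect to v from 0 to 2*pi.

5*pi

Use the identity sin^2(v) = (1 - cos(2*v))/2.
An antiderivative is F(v) = 5*v/2 - 5*sin(2*v)/4.
Then F(2*pi) - F(0) = (5*pi) - (0) = 5*pi.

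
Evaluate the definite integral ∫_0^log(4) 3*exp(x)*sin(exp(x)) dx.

3*cos(1) - 3*cos(4)

Let u = exp(x), so du = exp(x) dx. When x = 0, u = 1; when x = log(4), u = 4.
The integral becomes 3·∫ sin(u) du from 1 to 4, with antiderivative -3*cos(u).
Back in x: F(x) = -3*cos(exp(x)).
Then F(log(4)) - F(0) = (-3*cos(4)) - (-3*cos(1)) = 3*cos(1) - 3*cos(4).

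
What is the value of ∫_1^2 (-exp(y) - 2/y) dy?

-exp(2) - log(4) + exp(1)

An antiderivative is F(y) = -exp(y) - 2*log(y).
Then F(2) - F(1) = (-exp(2) - log(4)) - (-exp(1)) = -exp(2) - log(4) + exp(1).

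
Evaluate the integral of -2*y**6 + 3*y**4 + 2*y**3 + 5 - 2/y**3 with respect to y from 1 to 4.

By the power rule, an antiderivative is F(y) = -2*y**7/7 + 3*y**5/5 + y**4/2 + 5*y + y**(-2).
Then F(4) - F(1) = (-2194461/560) - (477/70) = -2198277/560.

-2198277/560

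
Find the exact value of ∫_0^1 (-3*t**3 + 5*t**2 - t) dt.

5/12

By the power rule, an antiderivative is F(t) = -3*t**4/4 + 5*t**3/3 - t**2/2.
Then F(1) - F(0) = (5/12) - (0) = 5/12.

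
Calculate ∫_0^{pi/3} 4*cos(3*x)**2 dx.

Use the identity cos^2(3*x) = (1 + cos(6*x))/2.
An antiderivative is F(x) = 2*x + sin(6*x)/3.
Then F(pi/3) - F(0) = (2*pi/3) - (0) = 2*pi/3.

2*pi/3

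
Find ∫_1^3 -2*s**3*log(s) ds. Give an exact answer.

Integrate by parts once (u = ln s, dv = -2*s**3 ds).
An antiderivative is F(s) = -s**4*(4*log(s) - 1)/8.
Then F(3) - F(1) = (81/8 - 81*log(3)/2) - (1/8) = 10 - 81*log(3)/2.

10 - 81*log(3)/2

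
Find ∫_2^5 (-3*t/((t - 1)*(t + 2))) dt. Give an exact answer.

Factor the denominator: t**2 + t - 2 = (t + 2)(t - 1).
Partial fractions: -3*t/((t - 1)*(t + 2)) = -2/(t + 2) - 1/(t - 1).
An antiderivative is F(t) = -log(t - 1) - 2*log(t + 2).
Then F(5) - F(2) = (-2*log(7) - 2*log(2)) - (-log(16)) = log(4/49).

log(4/49)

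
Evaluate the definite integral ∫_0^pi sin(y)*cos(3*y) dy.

0

Use the identity sin(y)cos(3*y) = [sin(4*y) + sin(-2*y)]/2.
An antiderivative is F(y) = cos(2*y)/4 - cos(4*y)/8.
Then F(pi) - F(0) = (1/8) - (1/8) = 0.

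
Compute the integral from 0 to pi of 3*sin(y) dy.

6

An antiderivative is F(y) = -3*cos(y).
Then F(pi) - F(0) = (3) - (-3) = 6.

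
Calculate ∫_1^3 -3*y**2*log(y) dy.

26/3 - 27*log(3)

Integrate by parts once (u = ln y, dv = -3*y**2 dy).
An antiderivative is F(y) = -y**3*(3*log(y) - 1)/3.
Then F(3) - F(1) = (9 - 27*log(3)) - (1/3) = 26/3 - 27*log(3).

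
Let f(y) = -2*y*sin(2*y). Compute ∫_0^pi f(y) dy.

Integrate by parts once (u = y, dv = -2*sin(2*y) dy).
An antiderivative is F(y) = y*cos(2*y) - sin(2*y)/2.
Then F(pi) - F(0) = (pi) - (0) = pi.

pi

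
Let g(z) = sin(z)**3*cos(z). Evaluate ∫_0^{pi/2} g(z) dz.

1/4

Let u = sin(z), so du = cos(z) dz. When z = 0, u = 0; when z = pi/2, u = 1.
The integral becomes ∫ u**3 du from 0 to 1, with antiderivative u**4/4.
Back in z: F(z) = sin(z)**4/4.
Then F(pi/2) - F(0) = (1/4) - (0) = 1/4.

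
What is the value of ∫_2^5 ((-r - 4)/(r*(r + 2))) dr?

Factor the denominator: r**2 + 2*r = (r + 2)r.
Partial fractions: (-r - 4)/(r*(r + 2)) = 1/(r + 2) - 2/r.
An antiderivative is F(r) = -2*log(r) + log(r + 2).
Then F(5) - F(2) = (log(7/25)) - (0) = log(7/25).

log(7/25)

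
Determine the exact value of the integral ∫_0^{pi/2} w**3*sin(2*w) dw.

Integrate by parts 3 times (u = w^3, dv = sin(2*w) dw).
An antiderivative is F(w) = -w**3*cos(2*w)/2 + 3*w**2*sin(2*w)/4 + 3*w*cos(2*w)/4 - 3*sin(2*w)/8.
Then F(pi/2) - F(0) = (pi*(-6 + pi**2)/16) - (0) = pi*(-6 + pi**2)/16.

pi*(-6 + pi**2)/16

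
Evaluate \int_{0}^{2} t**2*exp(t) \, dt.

-2 + 2*exp(2)

Integrate by parts twice (u = t^2, dv = exp(t) dt).
An antiderivative is F(t) = (t**2 - 2*t + 2)*exp(t).
Then F(2) - F(0) = (2*exp(2)) - (2) = -2 + 2*exp(2).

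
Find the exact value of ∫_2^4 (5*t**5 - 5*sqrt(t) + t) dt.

By the power rule, an antiderivative is F(t) = 5*t**6/6 - 10*t**(3/2)/3 + t**2/2.
Then F(4) - F(2) = (10184/3) - (166/3 - 20*sqrt(2)/3) = 20*sqrt(2)/3 + 10018/3.

20*sqrt(2)/3 + 10018/3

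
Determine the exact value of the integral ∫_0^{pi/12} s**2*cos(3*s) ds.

Integrate by parts twice (u = s^2, dv = cos(3*s) ds).
An antiderivative is F(s) = s**2*sin(3*s)/3 + 2*s*cos(3*s)/9 - 2*sin(3*s)/27.
Then F(pi/12) - F(0) = (sqrt(2)*(-32 + pi**2 + 8*pi)/864) - (0) = sqrt(2)*(-32 + pi**2 + 8*pi)/864.

sqrt(2)*(-32 + pi**2 + 8*pi)/864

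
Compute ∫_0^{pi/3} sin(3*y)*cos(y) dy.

9/16

Use the identity sin(3*y)cos(y) = [sin(4*y) + sin(2*y)]/2.
An antiderivative is F(y) = -cos(2*y)/4 - cos(4*y)/8.
Then F(pi/3) - F(0) = (3/16) - (-3/8) = 9/16.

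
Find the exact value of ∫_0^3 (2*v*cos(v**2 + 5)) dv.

Let u = v**2 + 5, so du = 2*v dv. When v = 0, u = 5; when v = 3, u = 14.
The integral becomes ∫ cos(u) du from 5 to 14, with antiderivative sin(u).
Back in v: F(v) = sin(v**2 + 5).
Then F(3) - F(0) = (sin(14)) - (sin(5)) = -sin(5) + sin(14).

-sin(5) + sin(14)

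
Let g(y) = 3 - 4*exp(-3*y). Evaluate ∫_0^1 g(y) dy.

4*exp(-3)/3 + 5/3

An antiderivative is F(y) = 3*y + 4*exp(-3*y)/3.
Then F(1) - F(0) = (4*exp(-3)/3 + 3) - (4/3) = 4*exp(-3)/3 + 5/3.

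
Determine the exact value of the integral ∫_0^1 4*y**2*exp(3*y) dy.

Integrate by parts twice (u = y^2, dv = 4*exp(3*y) dy).
An antiderivative is F(y) = (36*y**2 - 24*y + 8)*exp(3*y)/27.
Then F(1) - F(0) = (20*exp(3)/27) - (8/27) = -8/27 + 20*exp(3)/27.

-8/27 + 20*exp(3)/27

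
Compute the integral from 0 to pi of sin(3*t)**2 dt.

pi/2

Use the identity sin^2(3*t) = (1 - cos(6*t))/2.
An antiderivative is F(t) = t/2 - sin(6*t)/12.
Then F(pi) - F(0) = (pi/2) - (0) = pi/2.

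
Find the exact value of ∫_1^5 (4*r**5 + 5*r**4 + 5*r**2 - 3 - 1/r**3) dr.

1030064/75

By the power rule, an antiderivative is F(r) = 2*r**6/3 + r**5 + 5*r**3/3 - 3*r + 1/(2*r**2).
Then F(5) - F(1) = (686751/50) - (5/6) = 1030064/75.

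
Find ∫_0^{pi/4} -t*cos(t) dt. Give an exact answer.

Integrate by parts once (u = t, dv = -cos(t) dt).
An antiderivative is F(t) = -t*sin(t) - cos(t).
Then F(pi/4) - F(0) = (sqrt(2)*(-4 - pi)/8) - (-1) = -sqrt(2)/2 - sqrt(2)*pi/8 + 1.

-sqrt(2)/2 - sqrt(2)*pi/8 + 1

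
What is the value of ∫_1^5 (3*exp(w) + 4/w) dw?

An antiderivative is F(w) = 3*exp(w) + 4*log(w).
Then F(5) - F(1) = (4*log(5) + 3*exp(5)) - (3*exp(1)) = -3*exp(1) + 4*log(5) + 3*exp(5).

-3*exp(1) + 4*log(5) + 3*exp(5)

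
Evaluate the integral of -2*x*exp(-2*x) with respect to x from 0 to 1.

Integrate by parts once (u = x, dv = -2*exp(-2*x) dx).
An antiderivative is F(x) = (2*x + 1)*exp(-2*x)/2.
Then F(1) - F(0) = (3*exp(-2)/2) - (1/2) = (3 - exp(2))*exp(-2)/2.

(3 - exp(2))*exp(-2)/2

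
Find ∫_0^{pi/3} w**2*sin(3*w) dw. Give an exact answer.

Integrate by parts twice (u = w^2, dv = sin(3*w) dw).
An antiderivative is F(w) = -w**2*cos(3*w)/3 + 2*w*sin(3*w)/9 + 2*cos(3*w)/27.
Then F(pi/3) - F(0) = (-2/27 + pi**2/27) - (2/27) = -4/27 + pi**2/27.

-4/27 + pi**2/27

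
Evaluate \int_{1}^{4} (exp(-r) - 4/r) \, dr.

-8*log(2) - exp(-4) + exp(-1)

An antiderivative is F(r) = -4*log(r) - exp(-r).
Then F(4) - F(1) = (-8*log(2) - exp(-4)) - (-exp(-1)) = -8*log(2) - exp(-4) + exp(-1).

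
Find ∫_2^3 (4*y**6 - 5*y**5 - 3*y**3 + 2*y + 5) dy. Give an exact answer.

49027/84

By the power rule, an antiderivative is F(y) = 4*y**7/7 - 5*y**6/6 - 3*y**4/4 + y**2 + 5*y.
Then F(3) - F(2) = (16953/28) - (458/21) = 49027/84.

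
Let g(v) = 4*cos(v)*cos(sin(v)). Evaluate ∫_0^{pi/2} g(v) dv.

4*sin(1)

Let u = sin(v), so du = cos(v) dv. When v = 0, u = 0; when v = pi/2, u = 1.
The integral becomes 4·∫ cos(u) du from 0 to 1, with antiderivative 4*sin(u).
Back in v: F(v) = 4*sin(sin(v)).
Then F(pi/2) - F(0) = (4*sin(1)) - (0) = 4*sin(1).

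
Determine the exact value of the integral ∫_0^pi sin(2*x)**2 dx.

Use the identity sin^2(2*x) = (1 - cos(4*x))/2.
An antiderivative is F(x) = x/2 - sin(4*x)/8.
Then F(pi) - F(0) = (pi/2) - (0) = pi/2.

pi/2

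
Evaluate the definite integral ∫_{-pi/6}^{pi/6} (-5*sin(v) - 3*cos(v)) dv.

-3

An antiderivative is F(v) = -3*sin(v) + 5*cos(v).
Then F(pi/6) - F(-pi/6) = (-3/2 + 5*sqrt(3)/2) - (3/2 + 5*sqrt(3)/2) = -3.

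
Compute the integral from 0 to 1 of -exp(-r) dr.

-1 + exp(-1)

An antiderivative is F(r) = exp(-r).
Then F(1) - F(0) = (exp(-1)) - (1) = -1 + exp(-1).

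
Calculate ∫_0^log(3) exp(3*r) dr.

Let u = exp(r), so du = exp(r) dr. When r = 0, u = 1; when r = log(3), u = 3.
The integral becomes ∫ u**2 du from 1 to 3, with antiderivative u**3/3.
Back in r: F(r) = exp(3*r)/3.
Then F(log(3)) - F(0) = (9) - (1/3) = 26/3.

26/3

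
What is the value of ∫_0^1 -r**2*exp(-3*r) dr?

-2/27 + 17*exp(-3)/27

Integrate by parts twice (u = r^2, dv = -exp(-3*r) dr).
An antiderivative is F(r) = (9*r**2 + 6*r + 2)*exp(-3*r)/27.
Then F(1) - F(0) = (17*exp(-3)/27) - (2/27) = -2/27 + 17*exp(-3)/27.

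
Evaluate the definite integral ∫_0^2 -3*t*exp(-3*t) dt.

(7 - exp(6))*exp(-6)/3

Integrate by parts once (u = t, dv = -3*exp(-3*t) dt).
An antiderivative is F(t) = (3*t + 1)*exp(-3*t)/3.
Then F(2) - F(0) = (7*exp(-6)/3) - (1/3) = (7 - exp(6))*exp(-6)/3.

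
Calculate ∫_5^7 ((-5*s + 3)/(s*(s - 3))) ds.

-4*log(2) - log(7) + log(5)

Factor the denominator: s**2 - 3*s = s(s - 3).
Partial fractions: (-5*s + 3)/(s*(s - 3)) = -1/s - 4/(s - 3).
An antiderivative is F(s) = -log(s) - 4*log(s - 3).
Then F(7) - F(5) = (-8*log(2) - log(7)) - (-log(80)) = -4*log(2) - log(7) + log(5).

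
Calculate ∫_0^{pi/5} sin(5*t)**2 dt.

pi/10

Use the identity sin^2(5*t) = (1 - cos(10*t))/2.
An antiderivative is F(t) = t/2 - sin(10*t)/20.
Then F(pi/5) - F(0) = (pi/10) - (0) = pi/10.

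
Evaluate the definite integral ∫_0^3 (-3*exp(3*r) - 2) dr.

-exp(9) - 5

An antiderivative is F(r) = -exp(3*r) - 2*r.
Then F(3) - F(0) = (-exp(9) - 6) - (-1) = -exp(9) - 5.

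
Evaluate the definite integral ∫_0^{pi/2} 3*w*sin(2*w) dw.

Integrate by parts once (u = w, dv = 3*sin(2*w) dw).
An antiderivative is F(w) = -3*w*cos(2*w)/2 + 3*sin(2*w)/4.
Then F(pi/2) - F(0) = (3*pi/4) - (0) = 3*pi/4.

3*pi/4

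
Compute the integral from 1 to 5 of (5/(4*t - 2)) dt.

5*log(3)/2

An antiderivative is F(t) = 5*log(4*t - 2)/4.
Then F(5) - F(1) = (5*log(18)/4) - (5*log(2)/4) = 5*log(3)/2.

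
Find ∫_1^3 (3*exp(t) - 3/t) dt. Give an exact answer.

-3*exp(1) - 3*log(3) + 3*exp(3)

An antiderivative is F(t) = 3*exp(t) - 3*log(t).
Then F(3) - F(1) = (-3*log(3) + 3*exp(3)) - (3*exp(1)) = -3*exp(1) - 3*log(3) + 3*exp(3).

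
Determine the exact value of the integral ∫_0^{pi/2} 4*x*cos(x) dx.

-4 + 2*pi

Integrate by parts once (u = x, dv = 4*cos(x) dx).
An antiderivative is F(x) = 4*x*sin(x) + 4*cos(x).
Then F(pi/2) - F(0) = (2*pi) - (4) = -4 + 2*pi.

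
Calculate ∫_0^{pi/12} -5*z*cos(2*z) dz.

-5*sqrt(3)/8 - 5*pi/48 + 5/4

Integrate by parts once (u = z, dv = -5*cos(2*z) dz).
An antiderivative is F(z) = -5*z*sin(2*z)/2 - 5*cos(2*z)/4.
Then F(pi/12) - F(0) = (-5*sqrt(3)/8 - 5*pi/48) - (-5/4) = -5*sqrt(3)/8 - 5*pi/48 + 5/4.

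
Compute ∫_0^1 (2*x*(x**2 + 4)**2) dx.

61/3

Let u = x**2 + 4, so du = 2*x dx. When x = 0, u = 4; when x = 1, u = 5.
The integral becomes ∫ u**2 du from 4 to 5, with antiderivative u**3/3.
Back in x: F(x) = (x**2 + 4)**3/3.
Then F(1) - F(0) = (125/3) - (64/3) = 61/3.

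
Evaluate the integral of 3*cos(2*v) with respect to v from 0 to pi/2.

0

An antiderivative is F(v) = 3*sin(2*v)/2.
Then F(pi/2) - F(0) = (0) - (0) = 0.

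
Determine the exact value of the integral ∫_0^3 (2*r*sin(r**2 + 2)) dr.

cos(2) - cos(11)

Let u = r**2 + 2, so du = 2*r dr. When r = 0, u = 2; when r = 3, u = 11.
The integral becomes ∫ sin(u) du from 2 to 11, with antiderivative -cos(u).
Back in r: F(r) = -cos(r**2 + 2).
Then F(3) - F(0) = (-cos(11)) - (-cos(2)) = cos(2) - cos(11).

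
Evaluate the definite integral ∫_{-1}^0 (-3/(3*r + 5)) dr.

An antiderivative is F(r) = -log(3*r + 5).
Then F(0) - F(-1) = (-log(5)) - (-log(2)) = log(2/5).

log(2/5)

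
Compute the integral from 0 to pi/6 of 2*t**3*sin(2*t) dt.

-3*sqrt(3)/8 - pi**3/432 + sqrt(3)*pi**2/48 + pi/8

Integrate by parts 3 times (u = t^3, dv = 2*sin(2*t) dt).
An antiderivative is F(t) = -t**3*cos(2*t) + 3*t**2*sin(2*t)/2 + 3*t*cos(2*t)/2 - 3*sin(2*t)/4.
Then F(pi/6) - F(0) = (-3*sqrt(3)/8 - pi**3/432 + sqrt(3)*pi**2/48 + pi/8) - (0) = -3*sqrt(3)/8 - pi**3/432 + sqrt(3)*pi**2/48 + pi/8.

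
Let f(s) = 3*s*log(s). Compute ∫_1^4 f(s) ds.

-45/4 + 48*log(2)

Integrate by parts once (u = ln s, dv = 3*s ds).
An antiderivative is F(s) = 3*s**2*(2*log(s) - 1)/4.
Then F(4) - F(1) = (-12 + 48*log(2)) - (-3/4) = -45/4 + 48*log(2).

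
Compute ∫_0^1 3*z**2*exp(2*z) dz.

Integrate by parts twice (u = z^2, dv = 3*exp(2*z) dz).
An antiderivative is F(z) = (6*z**2 - 6*z + 3)*exp(2*z)/4.
Then F(1) - F(0) = (3*exp(2)/4) - (3/4) = -3/4 + 3*exp(2)/4.

-3/4 + 3*exp(2)/4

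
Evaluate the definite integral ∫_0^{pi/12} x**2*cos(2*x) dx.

Integrate by parts twice (u = x^2, dv = cos(2*x) dx).
An antiderivative is F(x) = x**2*sin(2*x)/2 + x*cos(2*x)/2 - sin(2*x)/4.
Then F(pi/12) - F(0) = (-1/8 + pi**2/576 + sqrt(3)*pi/48) - (0) = -1/8 + pi**2/576 + sqrt(3)*pi/48.

-1/8 + pi**2/576 + sqrt(3)*pi/48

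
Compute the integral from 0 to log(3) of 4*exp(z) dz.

An antiderivative is F(z) = 4*exp(z).
Then F(log(3)) - F(0) = (12) - (4) = 8.

8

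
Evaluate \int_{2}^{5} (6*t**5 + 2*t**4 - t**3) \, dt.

332919/20

By the power rule, an antiderivative is F(t) = t**6 + 2*t**5/5 - t**4/4.
Then F(5) - F(2) = (66875/4) - (364/5) = 332919/20.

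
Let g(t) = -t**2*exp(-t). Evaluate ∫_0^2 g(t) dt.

-2 + 10*exp(-2)

Integrate by parts twice (u = t^2, dv = -exp(-t) dt).
An antiderivative is F(t) = (t**2 + 2*t + 2)*exp(-t).
Then F(2) - F(0) = (10*exp(-2)) - (2) = -2 + 10*exp(-2).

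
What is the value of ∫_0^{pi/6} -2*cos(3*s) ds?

-2/3

An antiderivative is F(s) = -2*sin(3*s)/3.
Then F(pi/6) - F(0) = (-2/3) - (0) = -2/3.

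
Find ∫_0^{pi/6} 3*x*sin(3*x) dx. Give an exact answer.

1/3

Integrate by parts once (u = x, dv = 3*sin(3*x) dx).
An antiderivative is F(x) = -x*cos(3*x) + sin(3*x)/3.
Then F(pi/6) - F(0) = (1/3) - (0) = 1/3.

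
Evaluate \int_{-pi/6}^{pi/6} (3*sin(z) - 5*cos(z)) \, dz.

An antiderivative is F(z) = -5*sin(z) - 3*cos(z).
Then F(pi/6) - F(-pi/6) = (-3*sqrt(3)/2 - 5/2) - (5/2 - 3*sqrt(3)/2) = -5.

-5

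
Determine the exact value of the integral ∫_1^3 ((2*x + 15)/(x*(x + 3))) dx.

log(72)

Factor the denominator: x**2 + 3*x = (x + 3)x.
Partial fractions: (2*x + 15)/(x*(x + 3)) = -3/(x + 3) + 5/x.
An antiderivative is F(x) = 5*log(x) - 3*log(x + 3).
Then F(3) - F(1) = (log(9/8)) - (-log(64)) = log(72).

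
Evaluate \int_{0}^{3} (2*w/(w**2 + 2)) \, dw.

log(11/2)

Let u = w**2 + 2, so du = 2*w dw. When w = 0, u = 2; when w = 3, u = 11.
The integral becomes ∫ 1/u du from 2 to 11, with antiderivative log(u).
Back in w: F(w) = log(w**2 + 2).
Then F(3) - F(0) = (log(11)) - (log(2)) = log(11/2).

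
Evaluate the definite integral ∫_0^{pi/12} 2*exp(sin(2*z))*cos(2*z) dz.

Let u = sin(2*z), so du = 2*cos(2*z) dz. When z = 0, u = 0; when z = pi/12, u = 1/2.
The integral becomes ∫ exp(u) du from 0 to 1/2, with antiderivative exp(u).
Back in z: F(z) = exp(sin(2*z)).
Then F(pi/12) - F(0) = (exp(1/2)) - (1) = -1 + exp(1/2).

-1 + exp(1/2)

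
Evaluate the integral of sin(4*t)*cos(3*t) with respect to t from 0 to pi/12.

Use the identity sin(4*t)cos(3*t) = [sin(7*t) + sin(t)]/2.
An antiderivative is F(t) = -cos(t)/2 - cos(7*t)/14.
Then F(pi/12) - F(0) = (-3*sqrt(6)/28 - sqrt(2)/7) - (-4/7) = -3*sqrt(6)/28 - sqrt(2)/7 + 4/7.

-3*sqrt(6)/28 - sqrt(2)/7 + 4/7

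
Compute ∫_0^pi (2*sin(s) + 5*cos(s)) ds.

4

An antiderivative is F(s) = 5*sin(s) - 2*cos(s).
Then F(pi) - F(0) = (2) - (-2) = 4.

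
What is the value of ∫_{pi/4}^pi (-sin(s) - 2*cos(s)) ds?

An antiderivative is F(s) = -2*sin(s) + cos(s).
Then F(pi) - F(pi/4) = (-1) - (-sqrt(2)/2) = -1 + sqrt(2)/2.

-1 + sqrt(2)/2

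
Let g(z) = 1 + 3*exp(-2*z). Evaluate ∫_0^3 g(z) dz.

9/2 - 3*exp(-6)/2

An antiderivative is F(z) = z - 3*exp(-2*z)/2.
Then F(3) - F(0) = (3 - 3*exp(-6)/2) - (-3/2) = 9/2 - 3*exp(-6)/2.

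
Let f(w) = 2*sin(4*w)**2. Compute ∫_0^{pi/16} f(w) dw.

Use the identity sin^2(4*w) = (1 - cos(8*w))/2.
An antiderivative is F(w) = w - sin(8*w)/8.
Then F(pi/16) - F(0) = (-1/8 + pi/16) - (0) = -1/8 + pi/16.

-1/8 + pi/16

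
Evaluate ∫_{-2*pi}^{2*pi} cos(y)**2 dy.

Use the identity cos^2(y) = (1 + cos(2*y))/2.
An antiderivative is F(y) = y/2 + sin(2*y)/4.
Then F(2*pi) - F(-2*pi) = (pi) - (-pi) = 2*pi.

2*pi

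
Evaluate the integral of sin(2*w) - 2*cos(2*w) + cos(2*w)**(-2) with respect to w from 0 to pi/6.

An antiderivative is F(w) = -sin(2*w) - cos(2*w)/2 + tan(2*w)/2.
Then F(pi/6) - F(0) = (-1/4) - (-1/2) = 1/4.

1/4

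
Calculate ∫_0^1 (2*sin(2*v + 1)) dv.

cos(1) - cos(3)

Let u = 2*v + 1, so du = 2 dv. When v = 0, u = 1; when v = 1, u = 3.
The integral becomes ∫ sin(u) du from 1 to 3, with antiderivative -cos(u).
Back in v: F(v) = -cos(2*v + 1).
Then F(1) - F(0) = (-cos(3)) - (-cos(1)) = cos(1) - cos(3).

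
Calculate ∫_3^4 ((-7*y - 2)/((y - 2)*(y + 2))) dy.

Factor the denominator: y**2 - 4 = (y + 2)(y - 2).
Partial fractions: (-7*y - 2)/((y - 2)*(y + 2)) = -3/(y + 2) - 4/(y - 2).
An antiderivative is F(y) = -4*log(y - 2) - 3*log(y + 2).
Then F(4) - F(3) = (-7*log(2) - 3*log(3)) - (-3*log(5)) = -7*log(2) - 3*log(3) + 3*log(5).

-7*log(2) - 3*log(3) + 3*log(5)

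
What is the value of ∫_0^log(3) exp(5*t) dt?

242/5

Let u = exp(t), so du = exp(t) dt. When t = 0, u = 1; when t = log(3), u = 3.
The integral becomes ∫ u**4 du from 1 to 3, with antiderivative u**5/5.
Back in t: F(t) = exp(5*t)/5.
Then F(log(3)) - F(0) = (243/5) - (1/5) = 242/5.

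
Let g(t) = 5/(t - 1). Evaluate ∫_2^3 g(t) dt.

An antiderivative is F(t) = 5*log(t - 1).
Then F(3) - F(2) = (log(32)) - (0) = log(32).

log(32)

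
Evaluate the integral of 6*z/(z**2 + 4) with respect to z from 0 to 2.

log(8)

Let u = z**2 + 4, so du = 2*z dz. When z = 0, u = 4; when z = 2, u = 8.
The integral becomes 3·∫ 1/u du from 4 to 8, with antiderivative 3*log(u).
Back in z: F(z) = 3*log(z**2 + 4).
Then F(2) - F(0) = (9*log(2)) - (log(64)) = log(8).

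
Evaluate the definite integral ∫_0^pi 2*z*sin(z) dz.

2*pi

Integrate by parts once (u = z, dv = 2*sin(z) dz).
An antiderivative is F(z) = -2*z*cos(z) + 2*sin(z).
Then F(pi) - F(0) = (2*pi) - (0) = 2*pi.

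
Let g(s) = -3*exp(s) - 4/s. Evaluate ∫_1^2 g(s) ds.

-3*exp(2) - log(16) + 3*exp(1)

An antiderivative is F(s) = -3*exp(s) - 4*log(s).
Then F(2) - F(1) = (-3*exp(2) - log(16)) - (-3*exp(1)) = -3*exp(2) - log(16) + 3*exp(1).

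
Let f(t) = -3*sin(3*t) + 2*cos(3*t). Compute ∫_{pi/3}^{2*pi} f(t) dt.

An antiderivative is F(t) = 2*sin(3*t)/3 + cos(3*t).
Then F(2*pi) - F(pi/3) = (1) - (-1) = 2.

2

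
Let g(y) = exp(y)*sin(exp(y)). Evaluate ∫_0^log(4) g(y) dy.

Let u = exp(y), so du = exp(y) dy. When y = 0, u = 1; when y = log(4), u = 4.
The integral becomes ∫ sin(u) du from 1 to 4, with antiderivative -cos(u).
Back in y: F(y) = -cos(exp(y)).
Then F(log(4)) - F(0) = (-cos(4)) - (-cos(1)) = cos(1) - cos(4).

cos(1) - cos(4)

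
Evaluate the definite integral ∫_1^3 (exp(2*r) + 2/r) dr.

-exp(2)/2 + log(9) + exp(6)/2

An antiderivative is F(r) = exp(2*r)/2 + 2*log(r).
Then F(3) - F(1) = (log(9) + exp(6)/2) - (exp(2)/2) = -exp(2)/2 + log(9) + exp(6)/2.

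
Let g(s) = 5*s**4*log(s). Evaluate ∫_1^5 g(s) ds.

-3124/5 + 3125*log(5)

Integrate by parts once (u = ln s, dv = 5*s**4 ds).
An antiderivative is F(s) = s**5*(5*log(s) - 1)/5.
Then F(5) - F(1) = (-625 + 3125*log(5)) - (-1/5) = -3124/5 + 3125*log(5).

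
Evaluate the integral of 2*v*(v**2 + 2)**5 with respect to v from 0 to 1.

665/6

Let u = v**2 + 2, so du = 2*v dv. When v = 0, u = 2; when v = 1, u = 3.
The integral becomes ∫ u**5 du from 2 to 3, with antiderivative u**6/6.
Back in v: F(v) = (v**2 + 2)**6/6.
Then F(1) - F(0) = (243/2) - (32/3) = 665/6.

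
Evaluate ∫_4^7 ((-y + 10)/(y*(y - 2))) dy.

-5*log(7) + 6*log(2) + 4*log(5)

Factor the denominator: y**2 - 2*y = y(y - 2).
Partial fractions: (-y + 10)/(y*(y - 2)) = -5/y + 4/(y - 2).
An antiderivative is F(y) = -5*log(y) + 4*log(y - 2).
Then F(7) - F(4) = (-5*log(7) + 4*log(5)) - (-log(64)) = -5*log(7) + 6*log(2) + 4*log(5).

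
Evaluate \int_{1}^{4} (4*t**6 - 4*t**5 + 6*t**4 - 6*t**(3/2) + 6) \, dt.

273102/35

By the power rule, an antiderivative is F(t) = 4*t**7/7 - 2*t**6/3 - 12*t**(5/2)/5 + 6*t**5/5 + 6*t.
Then F(4) - F(1) = (163960/21) - (494/105) = 273102/35.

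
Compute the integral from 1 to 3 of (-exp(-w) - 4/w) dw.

An antiderivative is F(w) = -4*log(w) + exp(-w).
Then F(3) - F(1) = (-4*log(3) + exp(-3)) - (exp(-1)) = -4*log(3) - exp(-1) + exp(-3).

-4*log(3) - exp(-1) + exp(-3)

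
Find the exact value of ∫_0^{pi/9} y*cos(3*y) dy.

-1/18 + sqrt(3)*pi/54

Integrate by parts once (u = y, dv = cos(3*y) dy).
An antiderivative is F(y) = y*sin(3*y)/3 + cos(3*y)/9.
Then F(pi/9) - F(0) = (1/18 + sqrt(3)*pi/54) - (1/9) = -1/18 + sqrt(3)*pi/54.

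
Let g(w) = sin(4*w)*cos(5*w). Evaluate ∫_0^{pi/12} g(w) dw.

-4/9 + 11*sqrt(2)/72 + sqrt(6)/8

Use the identity sin(4*w)cos(5*w) = [sin(9*w) + sin(-w)]/2.
An antiderivative is F(w) = cos(w)/2 - cos(9*w)/18.
Then F(pi/12) - F(0) = (11*sqrt(2)/72 + sqrt(6)/8) - (4/9) = -4/9 + 11*sqrt(2)/72 + sqrt(6)/8.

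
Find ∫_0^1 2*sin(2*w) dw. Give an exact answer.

1 - cos(2)

Let u = 2*w, so du = 2 dw. When w = 0, u = 0; when w = 1, u = 2.
The integral becomes ∫ sin(u) du from 0 to 2, with antiderivative -cos(u).
Back in w: F(w) = -cos(2*w).
Then F(1) - F(0) = (-cos(2)) - (-1) = 1 - cos(2).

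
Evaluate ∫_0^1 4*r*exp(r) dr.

Integrate by parts once (u = r, dv = 4*exp(r) dr).
An antiderivative is F(r) = (4*r - 4)*exp(r).
Then F(1) - F(0) = (0) - (-4) = 4.

4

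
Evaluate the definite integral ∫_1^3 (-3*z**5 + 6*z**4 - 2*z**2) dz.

-1364/15

By the power rule, an antiderivative is F(z) = -z**6/2 + 6*z**5/5 - 2*z**3/3.
Then F(3) - F(1) = (-909/10) - (1/30) = -1364/15.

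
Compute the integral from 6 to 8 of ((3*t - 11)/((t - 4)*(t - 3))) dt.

log(50/9)

Factor the denominator: t**2 - 7*t + 12 = (t - 3)(t - 4).
Partial fractions: (3*t - 11)/((t - 4)*(t - 3)) = 2/(t - 3) + 1/(t - 4).
An antiderivative is F(t) = log(t - 4) + 2*log(t - 3).
Then F(8) - F(6) = (log(100)) - (log(18)) = log(50/9).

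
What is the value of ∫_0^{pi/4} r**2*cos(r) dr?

sqrt(2)*(-32 + pi**2 + 8*pi)/32

Integrate by parts twice (u = r^2, dv = cos(r) dr).
An antiderivative is F(r) = r**2*sin(r) + 2*r*cos(r) - 2*sin(r).
Then F(pi/4) - F(0) = (sqrt(2)*(-32 + pi**2 + 8*pi)/32) - (0) = sqrt(2)*(-32 + pi**2 + 8*pi)/32.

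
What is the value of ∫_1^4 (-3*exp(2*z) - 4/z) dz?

-3*exp(8)/2 - 8*log(2) + 3*exp(2)/2

An antiderivative is F(z) = -3*exp(2*z)/2 - 4*log(z).
Then F(4) - F(1) = (-3*exp(8)/2 - 8*log(2)) - (-3*exp(2)/2) = -3*exp(8)/2 - 8*log(2) + 3*exp(2)/2.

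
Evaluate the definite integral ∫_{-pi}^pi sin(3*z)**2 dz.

Use the identity sin^2(3*z) = (1 - cos(6*z))/2.
An antiderivative is F(z) = z/2 - sin(6*z)/12.
Then F(pi) - F(-pi) = (pi/2) - (-pi/2) = pi.

pi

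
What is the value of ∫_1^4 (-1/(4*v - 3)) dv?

An antiderivative is F(v) = -log(4*v - 3)/4.
Then F(4) - F(1) = (-log(13)/4) - (0) = -log(13)/4.

-log(13)/4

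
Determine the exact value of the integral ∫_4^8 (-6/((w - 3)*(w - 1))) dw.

-3*log(5) - 3*log(3) + 3*log(7)

Factor the denominator: w**2 - 4*w + 3 = (w - 1)(w - 3).
Partial fractions: -6/((w - 3)*(w - 1)) = 3/(w - 1) - 3/(w - 3).
An antiderivative is F(w) = -3*log(w - 3) + 3*log(w - 1).
Then F(8) - F(4) = (-3*log(5) + 3*log(7)) - (log(27)) = -3*log(5) - 3*log(3) + 3*log(7).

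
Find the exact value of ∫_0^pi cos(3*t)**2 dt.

Use the identity cos^2(3*t) = (1 + cos(6*t))/2.
An antiderivative is F(t) = t/2 + sin(6*t)/12.
Then F(pi) - F(0) = (pi/2) - (0) = pi/2.

pi/2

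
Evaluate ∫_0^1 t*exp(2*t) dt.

Integrate by parts once (u = t, dv = exp(2*t) dt).
An antiderivative is F(t) = (2*t - 1)*exp(2*t)/4.
Then F(1) - F(0) = (exp(2)/4) - (-1/4) = 1/4 + exp(2)/4.

1/4 + exp(2)/4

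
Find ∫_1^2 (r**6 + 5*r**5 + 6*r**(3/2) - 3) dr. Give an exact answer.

48*sqrt(2)/5 + 4567/70

By the power rule, an antiderivative is F(r) = r**7/7 + 5*r**6/6 + 12*r**(5/2)/5 - 3*r.
Then F(2) - F(1) = (48*sqrt(2)/5 + 1378/21) - (79/210) = 48*sqrt(2)/5 + 4567/70.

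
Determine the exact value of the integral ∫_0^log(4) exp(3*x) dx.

21

Let u = exp(x), so du = exp(x) dx. When x = 0, u = 1; when x = log(4), u = 4.
The integral becomes ∫ u**2 du from 1 to 4, with antiderivative u**3/3.
Back in x: F(x) = exp(3*x)/3.
Then F(log(4)) - F(0) = (64/3) - (1/3) = 21.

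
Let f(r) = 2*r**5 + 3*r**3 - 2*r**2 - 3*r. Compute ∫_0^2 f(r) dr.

By the power rule, an antiderivative is F(r) = r**6/3 + 3*r**4/4 - 2*r**3/3 - 3*r**2/2.
Then F(2) - F(0) = (22) - (0) = 22.

22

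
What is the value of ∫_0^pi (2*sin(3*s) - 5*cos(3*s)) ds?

An antiderivative is F(s) = -5*sin(3*s)/3 - 2*cos(3*s)/3.
Then F(pi) - F(0) = (2/3) - (-2/3) = 4/3.

4/3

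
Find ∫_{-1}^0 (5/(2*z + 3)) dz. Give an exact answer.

An antiderivative is F(z) = 5*log(2*z + 3)/2.
Then F(0) - F(-1) = (5*log(3)/2) - (0) = 5*log(3)/2.

5*log(3)/2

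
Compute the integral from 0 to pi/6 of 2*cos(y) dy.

1

An antiderivative is F(y) = 2*sin(y).
Then F(pi/6) - F(0) = (1) - (0) = 1.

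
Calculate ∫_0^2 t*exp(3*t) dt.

1/9 + 5*exp(6)/9

Integrate by parts once (u = t, dv = exp(3*t) dt).
An antiderivative is F(t) = (3*t - 1)*exp(3*t)/9.
Then F(2) - F(0) = (5*exp(6)/9) - (-1/9) = 1/9 + 5*exp(6)/9.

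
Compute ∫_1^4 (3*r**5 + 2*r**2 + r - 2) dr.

By the power rule, an antiderivative is F(r) = r**6/2 + 2*r**3/3 + r**2/2 - 2*r.
Then F(4) - F(1) = (6272/3) - (-1/3) = 2091.

2091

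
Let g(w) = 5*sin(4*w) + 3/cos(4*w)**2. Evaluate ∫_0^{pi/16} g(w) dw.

2 - 5*sqrt(2)/8

An antiderivative is F(w) = -5*cos(4*w)/4 + 3*tan(4*w)/4.
Then F(pi/16) - F(0) = (3/4 - 5*sqrt(2)/8) - (-5/4) = 2 - 5*sqrt(2)/8.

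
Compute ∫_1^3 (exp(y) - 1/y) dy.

-exp(1) - log(3) + exp(3)

An antiderivative is F(y) = exp(y) - log(y).
Then F(3) - F(1) = (-log(3) + exp(3)) - (exp(1)) = -exp(1) - log(3) + exp(3).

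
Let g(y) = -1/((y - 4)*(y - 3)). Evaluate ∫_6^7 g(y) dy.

log(8/9)

Factor the denominator: y**2 - 7*y + 12 = (y - 3)(y - 4).
Partial fractions: -1/((y - 4)*(y - 3)) = 1/(y - 3) - 1/(y - 4).
An antiderivative is F(y) = -log(y - 4) + log(y - 3).
Then F(7) - F(6) = (log(4/3)) - (log(3/2)) = log(8/9).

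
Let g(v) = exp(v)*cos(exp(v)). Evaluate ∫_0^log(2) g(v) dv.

Let u = exp(v), so du = exp(v) dv. When v = 0, u = 1; when v = log(2), u = 2.
The integral becomes ∫ cos(u) du from 1 to 2, with antiderivative sin(u).
Back in v: F(v) = sin(exp(v)).
Then F(log(2)) - F(0) = (sin(2)) - (sin(1)) = -sin(1) + sin(2).

-sin(1) + sin(2)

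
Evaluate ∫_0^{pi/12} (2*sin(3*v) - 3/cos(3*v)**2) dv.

-sqrt(2)/3 - 1/3

An antiderivative is F(v) = -2*cos(3*v)/3 - tan(3*v).
Then F(pi/12) - F(0) = (-1 - sqrt(2)/3) - (-2/3) = -sqrt(2)/3 - 1/3.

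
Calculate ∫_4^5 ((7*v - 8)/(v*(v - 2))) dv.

Factor the denominator: v**2 - 2*v = v(v - 2).
Partial fractions: (7*v - 8)/(v*(v - 2)) = 4/v + 3/(v - 2).
An antiderivative is F(v) = 4*log(v) + 3*log(v - 2).
Then F(5) - F(4) = (3*log(3) + 4*log(5)) - (11*log(2)) = -11*log(2) + 3*log(3) + 4*log(5).

-11*log(2) + 3*log(3) + 4*log(5)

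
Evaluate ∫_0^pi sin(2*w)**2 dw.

pi/2

Use the identity sin^2(2*w) = (1 - cos(4*w))/2.
An antiderivative is F(w) = w/2 - sin(4*w)/8.
Then F(pi) - F(0) = (pi/2) - (0) = pi/2.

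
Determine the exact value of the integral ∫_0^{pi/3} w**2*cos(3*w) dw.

-2*pi/27

Integrate by parts twice (u = w^2, dv = cos(3*w) dw).
An antiderivative is F(w) = w**2*sin(3*w)/3 + 2*w*cos(3*w)/9 - 2*sin(3*w)/27.
Then F(pi/3) - F(0) = (-2*pi/27) - (0) = -2*pi/27.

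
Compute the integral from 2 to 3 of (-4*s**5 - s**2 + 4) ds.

-1337/3

By the power rule, an antiderivative is F(s) = -2*s**6/3 - s**3/3 + 4*s.
Then F(3) - F(2) = (-483) - (-112/3) = -1337/3.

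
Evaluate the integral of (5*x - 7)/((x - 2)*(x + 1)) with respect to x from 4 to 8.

-4*log(5) + 9*log(3)

Factor the denominator: x**2 - x - 2 = (x + 1)(x - 2).
Partial fractions: (5*x - 7)/((x - 2)*(x + 1)) = 4/(x + 1) + 1/(x - 2).
An antiderivative is F(x) = log(x - 2) + 4*log(x + 1).
Then F(8) - F(4) = (log(2) + 9*log(3)) - (log(2) + 4*log(5)) = -4*log(5) + 9*log(3).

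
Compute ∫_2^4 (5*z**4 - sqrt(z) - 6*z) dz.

By the power rule, an antiderivative is F(z) = z**5 - 2*z**(3/2)/3 - 3*z**2.
Then F(4) - F(2) = (2912/3) - (20 - 4*sqrt(2)/3) = 4*sqrt(2)/3 + 2852/3.

4*sqrt(2)/3 + 2852/3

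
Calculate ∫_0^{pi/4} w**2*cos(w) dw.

Integrate by parts twice (u = w^2, dv = cos(w) dw).
An antiderivative is F(w) = w**2*sin(w) + 2*w*cos(w) - 2*sin(w).
Then F(pi/4) - F(0) = (sqrt(2)*(-32 + pi**2 + 8*pi)/32) - (0) = sqrt(2)*(-32 + pi**2 + 8*pi)/32.

sqrt(2)*(-32 + pi**2 + 8*pi)/32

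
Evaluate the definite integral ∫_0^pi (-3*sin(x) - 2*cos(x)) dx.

-6

An antiderivative is F(x) = -2*sin(x) + 3*cos(x).
Then F(pi) - F(0) = (-3) - (3) = -6.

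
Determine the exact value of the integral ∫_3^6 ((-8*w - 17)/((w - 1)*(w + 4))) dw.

Factor the denominator: w**2 + 3*w - 4 = (w + 4)(w - 1).
Partial fractions: (-8*w - 17)/((w - 1)*(w + 4)) = -3/(w + 4) - 5/(w - 1).
An antiderivative is F(w) = -5*log(w - 1) - 3*log(w + 4).
Then F(6) - F(3) = (-8*log(5) - 3*log(2)) - (-3*log(7) - 5*log(2)) = -8*log(5) + 2*log(2) + 3*log(7).

-8*log(5) + 2*log(2) + 3*log(7)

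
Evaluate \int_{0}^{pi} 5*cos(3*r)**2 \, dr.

5*pi/2

Use the identity cos^2(3*r) = (1 + cos(6*r))/2.
An antiderivative is F(r) = 5*r/2 + 5*sin(6*r)/12.
Then F(pi) - F(0) = (5*pi/2) - (0) = 5*pi/2.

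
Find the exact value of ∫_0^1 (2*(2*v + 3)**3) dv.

136

Let u = 2*v + 3, so du = 2 dv. When v = 0, u = 3; when v = 1, u = 5.
The integral becomes ∫ u**3 du from 3 to 5, with antiderivative u**4/4.
Back in v: F(v) = (2*v + 3)**4/4.
Then F(1) - F(0) = (625/4) - (81/4) = 136.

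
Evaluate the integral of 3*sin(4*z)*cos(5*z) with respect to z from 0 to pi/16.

-4/3 + sin(pi/16)/6 + 3*cos(pi/16)/2

Use the identity sin(4*z)cos(5*z) = [sin(9*z) + sin(-z)]/2.
An antiderivative is F(z) = 3*cos(z)/2 - cos(9*z)/6.
Then F(pi/16) - F(0) = (sin(pi/16)/6 + 3*cos(pi/16)/2) - (4/3) = -4/3 + sin(pi/16)/6 + 3*cos(pi/16)/2.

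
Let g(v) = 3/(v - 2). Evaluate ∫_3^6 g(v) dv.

log(64)

An antiderivative is F(v) = 3*log(v - 2).
Then F(6) - F(3) = (log(64)) - (0) = log(64).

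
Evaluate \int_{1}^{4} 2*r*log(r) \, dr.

-15/2 + 32*log(2)

Integrate by parts once (u = ln r, dv = 2*r dr).
An antiderivative is F(r) = r**2*(2*log(r) - 1)/2.
Then F(4) - F(1) = (-8 + 32*log(2)) - (-1/2) = -15/2 + 32*log(2).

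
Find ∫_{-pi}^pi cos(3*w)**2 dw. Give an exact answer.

Use the identity cos^2(3*w) = (1 + cos(6*w))/2.
An antiderivative is F(w) = w/2 + sin(6*w)/12.
Then F(pi) - F(-pi) = (pi/2) - (-pi/2) = pi.

pi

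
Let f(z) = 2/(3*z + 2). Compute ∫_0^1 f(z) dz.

An antiderivative is F(z) = 2*log(3*z + 2)/3.
Then F(1) - F(0) = (2*log(5)/3) - (2*log(2)/3) = -2*log(2)/3 + 2*log(5)/3.

-2*log(2)/3 + 2*log(5)/3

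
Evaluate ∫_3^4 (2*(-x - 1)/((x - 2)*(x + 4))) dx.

log(7/16)

Factor the denominator: x**2 + 2*x - 8 = (x + 4)(x - 2).
Partial fractions: 2*(-x - 1)/((x - 2)*(x + 4)) = -1/(x + 4) - 1/(x - 2).
An antiderivative is F(x) = -log(x - 2) - log(x + 4).
Then F(4) - F(3) = (-log(16)) - (-log(7)) = log(7/16).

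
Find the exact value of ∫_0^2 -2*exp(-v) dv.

An antiderivative is F(v) = 2*exp(-v).
Then F(2) - F(0) = (2*exp(-2)) - (2) = -2 + 2*exp(-2).

-2 + 2*exp(-2)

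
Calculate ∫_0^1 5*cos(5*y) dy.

Let u = 5*y, so du = 5 dy. When y = 0, u = 0; when y = 1, u = 5.
The integral becomes ∫ cos(u) du from 0 to 5, with antiderivative sin(u).
Back in y: F(y) = sin(5*y).
Then F(1) - F(0) = (sin(5)) - (0) = sin(5).

sin(5)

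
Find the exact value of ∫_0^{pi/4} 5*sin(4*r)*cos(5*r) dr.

Use the identity sin(4*r)cos(5*r) = [sin(9*r) + sin(-r)]/2.
An antiderivative is F(r) = 5*cos(r)/2 - 5*cos(9*r)/18.
Then F(pi/4) - F(0) = (10*sqrt(2)/9) - (20/9) = -20/9 + 10*sqrt(2)/9.

-20/9 + 10*sqrt(2)/9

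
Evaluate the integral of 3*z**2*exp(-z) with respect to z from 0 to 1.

Integrate by parts twice (u = z^2, dv = 3*exp(-z) dz).
An antiderivative is F(z) = (-3*z**2 - 6*z - 6)*exp(-z).
Then F(1) - F(0) = (-15*exp(-1)) - (-6) = 6 - 15*exp(-1).

6 - 15*exp(-1)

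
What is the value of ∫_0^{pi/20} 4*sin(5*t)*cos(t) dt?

-sqrt(5)/8 - sqrt(10 - 2*sqrt(5))/12 + 17/24

Use the identity sin(5*t)cos(t) = [sin(6*t) + sin(4*t)]/2.
An antiderivative is F(t) = -cos(4*t)/2 - cos(6*t)/3.
Then F(pi/20) - F(0) = (-sqrt(5)/8 - sqrt(10 - 2*sqrt(5))/12 - 1/8) - (-5/6) = -sqrt(5)/8 - sqrt(10 - 2*sqrt(5))/12 + 17/24.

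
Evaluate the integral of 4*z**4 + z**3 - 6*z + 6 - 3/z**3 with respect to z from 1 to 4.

136599/160

By the power rule, an antiderivative is F(z) = 4*z**5/5 + z**4/4 - 3*z**2 + 6*z + 3/(2*z**2).
Then F(4) - F(1) = (137487/160) - (111/20) = 136599/160.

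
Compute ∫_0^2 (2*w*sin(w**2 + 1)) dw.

-cos(5) + cos(1)

Let u = w**2 + 1, so du = 2*w dw. When w = 0, u = 1; when w = 2, u = 5.
The integral becomes ∫ sin(u) du from 1 to 5, with antiderivative -cos(u).
Back in w: F(w) = -cos(w**2 + 1).
Then F(2) - F(0) = (-cos(5)) - (-cos(1)) = -cos(5) + cos(1).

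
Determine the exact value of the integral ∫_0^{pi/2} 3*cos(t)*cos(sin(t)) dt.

Let u = sin(t), so du = cos(t) dt. When t = 0, u = 0; when t = pi/2, u = 1.
The integral becomes 3·∫ cos(u) du from 0 to 1, with antiderivative 3*sin(u).
Back in t: F(t) = 3*sin(sin(t)).
Then F(pi/2) - F(0) = (3*sin(1)) - (0) = 3*sin(1).

3*sin(1)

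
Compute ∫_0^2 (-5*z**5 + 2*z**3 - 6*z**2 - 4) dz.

-208/3

By the power rule, an antiderivative is F(z) = -5*z**6/6 + z**4/2 - 2*z**3 - 4*z.
Then F(2) - F(0) = (-208/3) - (0) = -208/3.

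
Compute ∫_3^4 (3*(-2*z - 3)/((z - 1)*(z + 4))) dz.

Factor the denominator: z**2 + 3*z - 4 = (z + 4)(z - 1).
Partial fractions: 3*(-2*z - 3)/((z - 1)*(z + 4)) = -3/(z + 4) - 3/(z - 1).
An antiderivative is F(z) = -3*log(z - 1) - 3*log(z + 4).
Then F(4) - F(3) = (-9*log(2) - 3*log(3)) - (-3*log(7) - 3*log(2)) = -6*log(2) - 3*log(3) + 3*log(7).

-6*log(2) - 3*log(3) + 3*log(7)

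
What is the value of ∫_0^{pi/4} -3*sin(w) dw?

An antiderivative is F(w) = 3*cos(w).
Then F(pi/4) - F(0) = (3*sqrt(2)/2) - (3) = -3 + 3*sqrt(2)/2.

-3 + 3*sqrt(2)/2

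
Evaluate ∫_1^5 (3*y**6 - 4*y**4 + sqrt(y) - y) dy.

10*sqrt(5)/3 + 3251834/105

By the power rule, an antiderivative is F(y) = 3*y**7/7 - 4*y**5/5 + 2*y**(3/2)/3 - y**2/2.
Then F(5) - F(1) = (10*sqrt(5)/3 + 433575/14) - (-43/210) = 10*sqrt(5)/3 + 3251834/105.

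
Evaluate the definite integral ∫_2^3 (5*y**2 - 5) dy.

By the power rule, an antiderivative is F(y) = 5*y**3/3 - 5*y.
Then F(3) - F(2) = (30) - (10/3) = 80/3.

80/3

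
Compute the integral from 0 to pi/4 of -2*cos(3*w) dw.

An antiderivative is F(w) = -2*sin(3*w)/3.
Then F(pi/4) - F(0) = (-sqrt(2)/3) - (0) = -sqrt(2)/3.

-sqrt(2)/3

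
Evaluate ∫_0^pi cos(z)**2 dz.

Use the identity cos^2(z) = (1 + cos(2*z))/2.
An antiderivative is F(z) = z/2 + sin(2*z)/4.
Then F(pi) - F(0) = (pi/2) - (0) = pi/2.

pi/2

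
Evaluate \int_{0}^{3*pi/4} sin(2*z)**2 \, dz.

3*pi/8

Use the identity sin^2(2*z) = (1 - cos(4*z))/2.
An antiderivative is F(z) = z/2 - sin(4*z)/8.
Then F(3*pi/4) - F(0) = (3*pi/8) - (0) = 3*pi/8.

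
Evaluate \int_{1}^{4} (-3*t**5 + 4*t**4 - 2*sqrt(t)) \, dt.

By the power rule, an antiderivative is F(t) = -t**6/2 + 4*t**5/5 - 4*t**(3/2)/3.
Then F(4) - F(1) = (-18592/15) - (-31/30) = -37153/30.

-37153/30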